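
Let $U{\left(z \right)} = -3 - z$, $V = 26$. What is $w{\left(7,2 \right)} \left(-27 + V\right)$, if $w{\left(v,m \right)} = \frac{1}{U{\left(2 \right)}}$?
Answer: $\frac{1}{5} \approx 0.2$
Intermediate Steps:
$w{\left(v,m \right)} = - \frac{1}{5}$ ($w{\left(v,m \right)} = \frac{1}{-3 - 2} = \frac{1}{-5} = - \frac{1}{5}$)
$w{\left(7,2 \right)} \left(-27 + V\right) = - \frac{-27 + 26}{5} = \left(- \frac{1}{5}\right) \left(-1\right) = \frac{1}{5}$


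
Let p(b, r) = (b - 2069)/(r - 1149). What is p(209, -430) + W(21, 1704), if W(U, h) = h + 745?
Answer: 3868831/1579 ≈ 2450.2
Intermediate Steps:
p(b, r) = (-2069 + b)/(-1149 + r)
W(U, h) = 745 + h
p(209, -430) + W(21, 1704) = (-2069 + 209)/(-1149 - 430) + (745 + 1704) = -1860/(-1579) + 2449 = -1/1579*(-1860) + 2449 = 1860/1579 + 2449 = 3868831/1579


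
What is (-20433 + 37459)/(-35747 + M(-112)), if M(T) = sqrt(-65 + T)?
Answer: -304314211/638924093 - 8513*I*sqrt(177)/638924093 ≈ -0.47629 - 0.00017726*I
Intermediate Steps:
(-20433 + 37459)/(-35747 + M(-112)) = (-20433 + 37459)/(-35747 + sqrt(-65 - 112)) = 17026/(-35747 + sqrt(-177)) = 17026/(-35747 + I*sqrt(177))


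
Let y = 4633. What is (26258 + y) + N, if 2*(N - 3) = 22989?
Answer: 84777/2 ≈ 42389.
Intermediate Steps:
N = 22995/2 (N = 3 + (1/2)*22989 = 3 + 22989/2 = 22995/2 ≈ 11498.)
(26258 + y) + N = (26258 + 4633) + 22995/2 = 30891 + 22995/2 = 84777/2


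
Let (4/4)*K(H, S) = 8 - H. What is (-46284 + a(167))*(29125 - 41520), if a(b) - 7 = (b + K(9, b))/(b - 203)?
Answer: 10325890255/18 ≈ 5.7366e+8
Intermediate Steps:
K(H, S) = 8 - H
a(b) = 7 + (-1 + b)/(-203 + b) (a(b) = 7 + (b + (8 - 1*9))/(b - 203) = 7 + (b + (8 - 9))/(-203 + b) = 7 + (b - 1)/(-203 + b) = 7 + (-1 + b)/(-203 + b))
(-46284 + a(167))*(29125 - 41520) = (-46284 + 2*(-711 + 4*167)/(-203 + 167))*(29125 - 41520) = (-46284 + 2*(-711 + 668)/(-36))*(-12395) = (-46284 + 2*(-1/36)*(-43))*(-12395) = (-46284 + 43/18)*(-12395) = -833069/18*(-12395) = 10325890255/18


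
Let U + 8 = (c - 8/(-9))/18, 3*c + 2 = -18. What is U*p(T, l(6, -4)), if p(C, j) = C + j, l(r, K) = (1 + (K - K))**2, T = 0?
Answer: -674/81 ≈ -8.3210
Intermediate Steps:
c = -20/3 (c = -2/3 + (1/3)*(-18) = -2/3 - 6 = -20/3 ≈ -6.6667)
l(r, K) = 1 (l(r, K) = (1 + 0)**2 = 1**2 = 1)
U = -674/81 (U = -8 + (-20/3 - 8/(-9))/18 = -8 + (-20/3 - 8*(-1)/9)*(1/18) = -8 + (-20/3 - 1*(-8/9))*(1/18) = -8 + (-20/3 + 8/9)*(1/18) = -8 - 52/9*1/18 = -8 - 26/81 = -674/81 ≈ -8.3210)
U*p(T, l(6, -4)) = -674*(0 + 1)/81 = -674/81*1 = -674/81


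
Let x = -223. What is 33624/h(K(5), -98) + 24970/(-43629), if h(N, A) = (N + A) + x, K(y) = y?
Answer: -368718004/3446691 ≈ -106.98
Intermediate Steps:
h(N, A) = -223 + A + N (h(N, A) = (N + A) - 223 = (A + N) - 223 = -223 + A + N)
33624/h(K(5), -98) + 24970/(-43629) = 33624/(-223 - 98 + 5) + 24970/(-43629) = 33624/(-316) + 24970*(-1/43629) = 33624*(-1/316) - 24970/43629 = -8406/79 - 24970/43629 = -368718004/3446691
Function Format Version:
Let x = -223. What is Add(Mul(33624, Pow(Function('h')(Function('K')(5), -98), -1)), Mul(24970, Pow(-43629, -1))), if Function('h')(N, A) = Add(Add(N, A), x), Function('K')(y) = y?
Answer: Rational(-368718004, 3446691) ≈ -106.98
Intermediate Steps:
Function('h')(N, A) = Add(-223, A, N) (Function('h')(N, A) = Add(Add(N, A), -223) = Add(Add(A, N), -223) = Add(-223, A, N))
Add(Mul(33624, Pow(Function('h')(Function('K')(5), -98), -1)), Mul(24970, Pow(-43629, -1))) = Add(Mul(33624, Pow(Add(-223, -98, 5), -1)), Mul(24970, Pow(-43629, -1))) = Add(Mul(33624, Pow(-316, -1)), Mul(24970, Rational(-1, 43629))) = Add(Mul(33624, Rational(-1, 316)), Rational(-24970, 43629)) = Add(Rational(-8406, 79), Rational(-24970, 43629)) = Rational(-368718004, 3446691)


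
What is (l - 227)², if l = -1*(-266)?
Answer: 1521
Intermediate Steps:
l = 266
(l - 227)² = (266 - 227)² = 39² = 1521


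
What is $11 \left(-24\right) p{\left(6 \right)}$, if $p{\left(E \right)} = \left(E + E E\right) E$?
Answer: $-66528$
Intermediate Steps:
$p{\left(E \right)} = E \left(E + E^{2}\right)$ ($p{\left(E \right)} = \left(E + E^{2}\right) E = E \left(E + E^{2}\right)$)
$11 \left(-24\right) p{\left(6 \right)} = 11 \left(-24\right) 6^{2} \left(1 + 6\right) = - 264 \cdot 36 \cdot 7 = \left(-264\right) 252 = -66528$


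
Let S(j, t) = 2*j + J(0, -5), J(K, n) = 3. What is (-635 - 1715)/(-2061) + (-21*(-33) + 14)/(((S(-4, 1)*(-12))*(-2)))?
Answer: -391709/82440 ≈ -4.7514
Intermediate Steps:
S(j, t) = 3 + 2*j (S(j, t) = 2*j + 3 = 3 + 2*j)
(-635 - 1715)/(-2061) + (-21*(-33) + 14)/(((S(-4, 1)*(-12))*(-2))) = (-635 - 1715)/(-2061) + (-21*(-33) + 14)/((((3 + 2*(-4))*(-12))*(-2))) = -2350*(-1/2061) + (693 + 14)/((((3 - 8)*(-12))*(-2))) = 2350/2061 + 707/((-5*(-12)*(-2))) = 2350/2061 + 707/((60*(-2))) = 2350/2061 + 707/(-120) = 2350/2061 + 707*(-1/120) = 2350/2061 - 707/120 = -391709/82440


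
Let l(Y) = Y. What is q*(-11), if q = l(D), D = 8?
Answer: -88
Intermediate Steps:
q = 8
q*(-11) = 8*(-11) = -88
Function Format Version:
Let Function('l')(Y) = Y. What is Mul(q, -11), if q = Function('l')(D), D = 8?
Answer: -88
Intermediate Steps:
q = 8
Mul(q, -11) = Mul(8, -11) = -88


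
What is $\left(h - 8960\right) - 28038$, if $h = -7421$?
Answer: $-44419$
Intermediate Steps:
$\left(h - 8960\right) - 28038 = \left(-7421 - 8960\right) - 28038 = -16381 - 28038 = -44419$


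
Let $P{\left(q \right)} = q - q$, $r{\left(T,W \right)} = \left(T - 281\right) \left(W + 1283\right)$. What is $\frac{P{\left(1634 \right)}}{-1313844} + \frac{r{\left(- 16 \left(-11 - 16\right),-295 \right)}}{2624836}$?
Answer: $\frac{37297}{656209} \approx 0.056837$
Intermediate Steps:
$r{\left(T,W \right)} = \left(-281 + T\right) \left(1283 + W\right)$
$P{\left(q \right)} = 0$
$\frac{P{\left(1634 \right)}}{-1313844} + \frac{r{\left(- 16 \left(-11 - 16\right),-295 \right)}}{2624836} = \frac{0}{-1313844} + \frac{-360523 - -82895 + 1283 \left(- 16 \left(-11 - 16\right)\right) + - 16 \left(-11 - 16\right) \left(-295\right)}{2624836} = 0 \left(- \frac{1}{1313844}\right) + \left(-360523 + 82895 + 1283 \left(\left(-16\right) \left(-27\right)\right) + \left(-16\right) \left(-27\right) \left(-295\right)\right) \frac{1}{2624836} = 0 + \left(-360523 + 82895 + 1283 \cdot 432 + 432 \left(-295\right)\right) \frac{1}{2624836} = 0 + \left(-360523 + 82895 + 554256 - 127440\right) \frac{1}{2624836} = 0 + 149188 \cdot \frac{1}{2624836} = 0 + \frac{37297}{656209} = \frac{37297}{656209}$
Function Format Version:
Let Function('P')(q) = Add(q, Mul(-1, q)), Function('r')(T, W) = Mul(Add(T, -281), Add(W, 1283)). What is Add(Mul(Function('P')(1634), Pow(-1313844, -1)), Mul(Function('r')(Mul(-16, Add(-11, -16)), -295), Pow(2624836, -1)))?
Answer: Rational(37297, 656209) ≈ 0.056837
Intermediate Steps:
Function('r')(T, W) = Mul(Add(-281, T), Add(1283, W))
Function('P')(q) = 0
Add(Mul(Function('P')(1634), Pow(-1313844, -1)), Mul(Function('r')(Mul(-16, Add(-11, -16)), -295), Pow(2624836, -1))) = Add(Mul(0, Pow(-1313844, -1)), Mul(Add(-360523, Mul(-281, -295), Mul(1283, Mul(-16, Add(-11, -16))), Mul(Mul(-16, Add(-11, -16)), -295)), Pow(2624836, -1))) = Add(Mul(0, Rational(-1, 1313844)), Mul(Add(-360523, 82895, Mul(1283, Mul(-16, -27)), Mul(Mul(-16, -27), -295)), Rational(1, 2624836))) = Add(0, Mul(Add(-360523, 82895, Mul(1283, 432), Mul(432, -295)), Rational(1, 2624836))) = Add(0, Mul(Add(-360523, 82895, 554256, -127440), Rational(1, 2624836))) = Add(0, Mul(149188, Rational(1, 2624836))) = Add(0, Rational(37297, 656209)) = Rational(37297, 656209)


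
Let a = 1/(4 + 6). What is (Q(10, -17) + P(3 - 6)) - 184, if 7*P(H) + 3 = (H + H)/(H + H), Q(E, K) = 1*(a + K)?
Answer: -14083/70 ≈ -201.19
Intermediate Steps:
a = ⅒ (a = 1/10 = ⅒ ≈ 0.10000)
Q(E, K) = ⅒ + K (Q(E, K) = 1*(⅒ + K) = ⅒ + K)
P(H) = -2/7 (P(H) = -3/7 + ((H + H)/(H + H))/7 = -3/7 + ((2*H)/((2*H)))/7 = -3/7 + ((2*H)*(1/(2*H)))/7 = -3/7 + (⅐)*1 = -3/7 + ⅐ = -2/7)
(Q(10, -17) + P(3 - 6)) - 184 = ((⅒ - 17) - 2/7) - 184 = (-169/10 - 2/7) - 184 = -1203/70 - 184 = -14083/70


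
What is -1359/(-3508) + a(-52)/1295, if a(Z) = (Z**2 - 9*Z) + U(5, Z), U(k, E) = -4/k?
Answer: 64422373/22714300 ≈ 2.8362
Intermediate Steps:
a(Z) = -4/5 + Z**2 - 9*Z (a(Z) = (Z**2 - 9*Z) - 4/5 = -4/5 + Z**2 - 9*Z)
-1359/(-3508) + a(-52)/1295 = -1359/(-3508) + (-4/5 + (-52)**2 - 9*(-52))/1295 = -1359*(-1/3508) + (-4/5 + 2704 + 468)*(1/1295) = 1359/3508 + (15856/5)*(1/1295) = 1359/3508 + 15856/6475 = 64422373/22714300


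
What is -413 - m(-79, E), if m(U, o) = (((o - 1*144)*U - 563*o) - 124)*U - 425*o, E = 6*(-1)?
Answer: 1190253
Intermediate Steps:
E = -6
m(U, o) = -425*o + U*(-124 - 563*o + U*(-144 + o)) (m(U, o) = (((o - 144)*U - 563*o) - 124)*U - 425*o = (((-144 + o)*U - 563*o) - 124)*U - 425*o = ((U*(-144 + o) - 563*o) - 124)*U - 425*o = ((-563*o + U*(-144 + o)) - 124)*U - 425*o = (-124 - 563*o + U*(-144 + o))*U - 425*o = U*(-124 - 563*o + U*(-144 + o)) - 425*o = -425*o + U*(-124 - 563*o + U*(-144 + o)))
-413 - m(-79, E) = -413 - (-425*(-6) - 144*(-79)² - 124*(-79) - 6*(-79)² - 563*(-79)*(-6)) = -413 - (2550 - 144*6241 + 9796 - 6*6241 - 266862) = -413 - (2550 - 898704 + 9796 - 37446 - 266862) = -413 - 1*(-1190666) = -413 + 1190666 = 1190253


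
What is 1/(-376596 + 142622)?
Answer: -1/233974 ≈ -4.2740e-6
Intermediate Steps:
1/(-376596 + 142622) = 1/(-233974) = -1/233974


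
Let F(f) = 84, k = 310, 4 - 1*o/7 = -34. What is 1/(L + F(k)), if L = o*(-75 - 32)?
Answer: -1/28378 ≈ -3.5239e-5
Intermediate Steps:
o = 266 (o = 28 - 7*(-34) = 28 + 238 = 266)
L = -28462 (L = 266*(-75 - 32) = 266*(-107) = -28462)
1/(L + F(k)) = 1/(-28462 + 84) = 1/(-28378) = -1/28378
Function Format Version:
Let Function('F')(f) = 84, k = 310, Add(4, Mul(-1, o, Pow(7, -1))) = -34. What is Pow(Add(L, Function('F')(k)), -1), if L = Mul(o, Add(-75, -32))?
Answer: Rational(-1, 28378) ≈ -3.5239e-5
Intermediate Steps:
o = 266 (o = Add(28, Mul(-7, -34)) = Add(28, 238) = 266)
L = -28462 (L = Mul(266, Add(-75, -32)) = Mul(266, -107) = -28462)
Pow(Add(L, Function('F')(k)), -1) = Pow(Add(-28462, 84), -1) = Pow(-28378, -1) = Rational(-1, 28378)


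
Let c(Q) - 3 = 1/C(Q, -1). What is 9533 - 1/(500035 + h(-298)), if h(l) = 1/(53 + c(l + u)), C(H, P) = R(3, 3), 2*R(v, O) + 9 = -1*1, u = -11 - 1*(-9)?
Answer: 1329946637131/139509770 ≈ 9533.0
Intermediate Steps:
u = -2 (u = -11 + 9 = -2)
R(v, O) = -5 (R(v, O) = -9/2 + (-1*1)/2 = -9/2 + (½)*(-1) = -9/2 - ½ = -5)
C(H, P) = -5
c(Q) = 14/5 (c(Q) = 3 + 1/(-5) = 3 - ⅕ = 14/5)
h(l) = 5/279 (h(l) = 1/(53 + 14/5) = 1/(279/5) = 5/279)
9533 - 1/(500035 + h(-298)) = 9533 - 1/(500035 + 5/279) = 9533 - 1/139509770/279 = 9533 - 1*279/139509770 = 9533 - 279/139509770 = 1329946637131/139509770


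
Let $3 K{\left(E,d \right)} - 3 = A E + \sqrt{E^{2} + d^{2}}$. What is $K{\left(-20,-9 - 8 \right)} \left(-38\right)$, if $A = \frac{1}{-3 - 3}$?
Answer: $- \frac{722}{9} - \frac{38 \sqrt{689}}{3} \approx -412.71$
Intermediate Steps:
$A = - \frac{1}{6}$ ($A = \frac{1}{-6} = - \frac{1}{6} \approx -0.16667$)
$K{\left(E,d \right)} = 1 - \frac{E}{18} + \frac{\sqrt{E^{2} + d^{2}}}{3}$ ($K{\left(E,d \right)} = 1 + \frac{- \frac{E}{6} + \sqrt{E^{2} + d^{2}}}{3} = 1 + \frac{\sqrt{E^{2} + d^{2}} - \frac{E}{6}}{3} = 1 - \left(- \frac{\sqrt{E^{2} + d^{2}}}{3} + \frac{E}{18}\right) = 1 - \frac{E}{18} + \frac{\sqrt{E^{2} + d^{2}}}{3}$)
$K{\left(-20,-9 - 8 \right)} \left(-38\right) = \left(1 - - \frac{10}{9} + \frac{\sqrt{\left(-20\right)^{2} + \left(-9 - 8\right)^{2}}}{3}\right) \left(-38\right) = \left(1 + \frac{10}{9} + \frac{\sqrt{400 + \left(-17\right)^{2}}}{3}\right) \left(-38\right) = \left(1 + \frac{10}{9} + \frac{\sqrt{400 + 289}}{3}\right) \left(-38\right) = \left(1 + \frac{10}{9} + \frac{\sqrt{689}}{3}\right) \left(-38\right) = \left(\frac{19}{9} + \frac{\sqrt{689}}{3}\right) \left(-38\right) = - \frac{722}{9} - \frac{38 \sqrt{689}}{3}$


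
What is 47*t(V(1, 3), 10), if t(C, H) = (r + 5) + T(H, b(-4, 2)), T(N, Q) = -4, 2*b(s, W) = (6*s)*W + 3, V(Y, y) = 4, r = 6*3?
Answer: 893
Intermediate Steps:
r = 18
b(s, W) = 3/2 + 3*W*s (b(s, W) = ((6*s)*W + 3)/2 = (6*W*s + 3)/2 = (3 + 6*W*s)/2 = 3/2 + 3*W*s)
t(C, H) = 19 (t(C, H) = (18 + 5) - 4 = 23 - 4 = 19)
47*t(V(1, 3), 10) = 47*19 = 893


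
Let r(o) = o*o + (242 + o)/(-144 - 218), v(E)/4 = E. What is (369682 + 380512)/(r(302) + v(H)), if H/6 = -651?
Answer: 67892557/6839854 ≈ 9.9260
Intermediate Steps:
H = -3906 (H = 6*(-651) = -3906)
v(E) = 4*E
r(o) = -121/181 + o**2 - o/362 (r(o) = o**2 + (242 + o)/(-362) = o**2 + (242 + o)*(-1/362) = o**2 + (-121/181 - o/362) = -121/181 + o**2 - o/362)
(369682 + 380512)/(r(302) + v(H)) = (369682 + 380512)/((-121/181 + 302**2 - 1/362*302) + 4*(-3906)) = 750194/((-121/181 + 91204 - 151/181) - 15624) = 750194/(16507652/181 - 15624) = 750194/(13679708/181) = 750194*(181/13679708) = 67892557/6839854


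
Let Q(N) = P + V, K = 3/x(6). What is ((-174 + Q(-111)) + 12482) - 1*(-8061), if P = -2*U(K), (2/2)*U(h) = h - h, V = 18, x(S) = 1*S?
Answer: 20387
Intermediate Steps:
x(S) = S
K = ½ (K = 3/6 = 3*(⅙) = ½ ≈ 0.50000)
U(h) = 0 (U(h) = h - h = 0)
P = 0 (P = -2*0 = 0)
Q(N) = 18 (Q(N) = 0 + 18 = 18)
((-174 + Q(-111)) + 12482) - 1*(-8061) = ((-174 + 18) + 12482) - 1*(-8061) = (-156 + 12482) + 8061 = 12326 + 8061 = 20387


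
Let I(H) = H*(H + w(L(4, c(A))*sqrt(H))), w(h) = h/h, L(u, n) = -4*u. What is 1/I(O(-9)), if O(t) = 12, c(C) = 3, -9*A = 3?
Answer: 1/156 ≈ 0.0064103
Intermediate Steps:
A = -1/3 (A = -1/9*3 = -1/3 ≈ -0.33333)
w(h) = 1
I(H) = H*(1 + H) (I(H) = H*(H + 1) = H*(1 + H))
1/I(O(-9)) = 1/(12*(1 + 12)) = 1/(12*13) = 1/156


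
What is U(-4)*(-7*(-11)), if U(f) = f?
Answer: -308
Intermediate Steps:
U(-4)*(-7*(-11)) = -(-28)*(-11) = -4*77 = -308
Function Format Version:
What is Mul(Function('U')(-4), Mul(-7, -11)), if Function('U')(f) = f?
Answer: -308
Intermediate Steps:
Mul(Function('U')(-4), Mul(-7, -11)) = Mul(-4, Mul(-7, -11)) = Mul(-4, 77) = -308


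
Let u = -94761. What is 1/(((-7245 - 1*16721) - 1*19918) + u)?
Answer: -1/138645 ≈ -7.2127e-6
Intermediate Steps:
1/(((-7245 - 1*16721) - 1*19918) + u) = 1/(((-7245 - 1*16721) - 1*19918) - 94761) = 1/(((-7245 - 16721) - 19918) - 94761) = 1/((-23966 - 19918) - 94761) = 1/(-43884 - 94761) = 1/(-138645) = -1/138645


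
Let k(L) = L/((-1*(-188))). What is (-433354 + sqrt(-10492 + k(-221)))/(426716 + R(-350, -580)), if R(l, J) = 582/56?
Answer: -12133912/11948339 + 14*I*sqrt(92717699)/561571933 ≈ -1.0155 + 0.00024005*I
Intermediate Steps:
R(l, J) = 291/28 (R(l, J) = 582*(1/56) = 291/28)
k(L) = L/188
(-433354 + sqrt(-10492 + k(-221)))/(426716 + R(-350, -580)) = (-433354 + sqrt(-10492 + (1/188)*(-221)))/(426716 + 291/28) = (-433354 + sqrt(-10492 - 221/188))/(11948339/28) = (-433354 + sqrt(-1972717/188))*(28/11948339) = (-433354 + I*sqrt(92717699)/94)*(28/11948339) = -12133912/11948339 + 14*I*sqrt(92717699)/561571933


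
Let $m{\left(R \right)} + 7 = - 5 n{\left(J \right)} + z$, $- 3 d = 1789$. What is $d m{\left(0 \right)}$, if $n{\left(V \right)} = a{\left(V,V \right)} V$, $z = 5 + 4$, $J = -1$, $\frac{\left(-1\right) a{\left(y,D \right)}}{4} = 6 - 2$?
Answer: $46514$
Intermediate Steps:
$a{\left(y,D \right)} = -16$ ($a{\left(y,D \right)} = - 4 \left(6 - 2\right) = \left(-4\right) 4 = -16$)
$d = - \frac{1789}{3}$ ($d = \left(- \frac{1}{3}\right) 1789 = - \frac{1789}{3} \approx -596.33$)
$z = 9$
$n{\left(V \right)} = - 16 V$
$m{\left(R \right)} = -78$ ($m{\left(R \right)} = -7 + \left(- 5 \left(\left(-16\right) \left(-1\right)\right) + 9\right) = -7 + \left(\left(-5\right) 16 + 9\right) = -7 + \left(-80 + 9\right) = -7 - 71 = -78$)
$d m{\left(0 \right)} = \left(- \frac{1789}{3}\right) \left(-78\right) = 46514$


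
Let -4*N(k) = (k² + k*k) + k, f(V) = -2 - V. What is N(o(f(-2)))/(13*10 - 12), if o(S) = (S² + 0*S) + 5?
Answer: -55/472 ≈ -0.11653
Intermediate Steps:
o(S) = 5 + S² (o(S) = (S² + 0) + 5 = S² + 5 = 5 + S²)
N(k) = -k²/2 - k/4 (N(k) = -((k² + k*k) + k)/4 = -((k² + k²) + k)/4 = -(2*k² + k)/4 = -(k + 2*k²)/4 = -k²/2 - k/4)
N(o(f(-2)))/(13*10 - 12) = (-(5 + (-2 - 1*(-2))²)*(1 + 2*(5 + (-2 - 1*(-2))²))/4)/(13*10 - 12) = (-(5 + (-2 + 2)²)*(1 + 2*(5 + (-2 + 2)²))/4)/(130 - 12) = -(5 + 0²)*(1 + 2*(5 + 0²))/4/118 = -(5 + 0)*(1 + 2*(5 + 0))/4*(1/118) = -¼*5*(1 + 2*5)*(1/118) = -¼*5*(1 + 10)*(1/118) = -¼*5*11*(1/118) = -55/4*1/118 = -55/472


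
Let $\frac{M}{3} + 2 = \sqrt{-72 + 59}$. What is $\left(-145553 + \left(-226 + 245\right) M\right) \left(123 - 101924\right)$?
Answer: $14829046267 - 5802657 i \sqrt{13} \approx 1.4829 \cdot 10^{10} - 2.0922 \cdot 10^{7} i$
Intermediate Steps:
$M = -6 + 3 i \sqrt{13}$ ($M = -6 + 3 \sqrt{-72 + 59} = -6 + 3 \sqrt{-13} = -6 + 3 i \sqrt{13} \approx -6.0 + 10.817 i$)
$\left(-145553 + \left(-226 + 245\right) M\right) \left(123 - 101924\right) = \left(-145553 + \left(-226 + 245\right) \left(-6 + 3 i \sqrt{13}\right)\right) \left(123 - 101924\right) = \left(-145553 + 19 \left(-6 + 3 i \sqrt{13}\right)\right) \left(-101801\right) = \left(-145553 - \left(114 - 57 i \sqrt{13}\right)\right) \left(-101801\right) = \left(-145667 + 57 i \sqrt{13}\right) \left(-101801\right) = 14829046267 - 5802657 i \sqrt{13}$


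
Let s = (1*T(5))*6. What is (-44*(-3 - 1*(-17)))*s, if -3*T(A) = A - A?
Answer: 0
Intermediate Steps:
T(A) = 0 (T(A) = -(A - A)/3 = -1/3*0 = 0)
s = 0 (s = (1*0)*6 = 0*6 = 0)
(-44*(-3 - 1*(-17)))*s = -44*(-3 - 1*(-17))*0 = -44*(-3 + 17)*0 = -44*14*0 = -616*0 = 0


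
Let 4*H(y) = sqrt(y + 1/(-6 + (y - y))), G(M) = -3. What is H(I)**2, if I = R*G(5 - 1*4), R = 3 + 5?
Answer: -145/96 ≈ -1.5104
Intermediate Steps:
R = 8
I = -24 (I = 8*(-3) = -24)
H(y) = sqrt(-1/6 + y)/4 (H(y) = sqrt(y + 1/(-6 + (y - y)))/4 = sqrt(y + 1/(-6 + 0))/4 = sqrt(y + 1/(-6))/4 = sqrt(y - 1/6)/4 = sqrt(-1/6 + y)/4)
H(I)**2 = (sqrt(-6 + 36*(-24))/24)**2 = (sqrt(-6 - 864)/24)**2 = (sqrt(-870)/24)**2 = ((I*sqrt(870))/24)**2 = (I*sqrt(870)/24)**2 = -145/96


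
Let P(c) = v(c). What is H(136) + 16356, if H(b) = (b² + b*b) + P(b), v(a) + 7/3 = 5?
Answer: 160052/3 ≈ 53351.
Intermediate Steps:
v(a) = 8/3 (v(a) = -7/3 + 5 = 8/3)
P(c) = 8/3
H(b) = 8/3 + 2*b² (H(b) = (b² + b*b) + 8/3 = (b² + b²) + 8/3 = 2*b² + 8/3 = 8/3 + 2*b²)
H(136) + 16356 = (8/3 + 2*136²) + 16356 = (8/3 + 2*18496) + 16356 = (8/3 + 36992) + 16356 = 110984/3 + 16356 = 160052/3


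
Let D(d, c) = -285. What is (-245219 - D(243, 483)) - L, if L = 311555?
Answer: -556489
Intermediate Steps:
(-245219 - D(243, 483)) - L = (-245219 - 1*(-285)) - 1*311555 = (-245219 + 285) - 311555 = -244934 - 311555 = -556489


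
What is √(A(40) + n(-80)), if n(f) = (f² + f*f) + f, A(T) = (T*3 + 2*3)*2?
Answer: 2*√3243 ≈ 113.89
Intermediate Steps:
A(T) = 12 + 6*T (A(T) = (3*T + 6)*2 = (6 + 3*T)*2 = 12 + 6*T)
n(f) = f + 2*f² (n(f) = (f² + f²) + f = 2*f² + f = f + 2*f²)
√(A(40) + n(-80)) = √((12 + 6*40) - 80*(1 + 2*(-80))) = √((12 + 240) - 80*(1 - 160)) = √(252 - 80*(-159)) = √(252 + 12720) = √12972 = 2*√3243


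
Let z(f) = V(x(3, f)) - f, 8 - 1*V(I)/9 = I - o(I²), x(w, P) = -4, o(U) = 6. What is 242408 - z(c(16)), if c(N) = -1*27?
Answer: 242219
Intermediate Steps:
V(I) = 126 - 9*I (V(I) = 72 - 9*(I - 1*6) = 72 - 9*(I - 6) = 72 - 9*(-6 + I) = 72 + (54 - 9*I) = 126 - 9*I)
c(N) = -27
z(f) = 162 - f (z(f) = (126 - 9*(-4)) - f = (126 + 36) - f = 162 - f)
242408 - z(c(16)) = 242408 - (162 - 1*(-27)) = 242408 - (162 + 27) = 242408 - 1*189 = 242408 - 189 = 242219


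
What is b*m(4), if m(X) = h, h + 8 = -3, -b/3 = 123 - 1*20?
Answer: 3399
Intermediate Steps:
b = -309 (b = -3*(123 - 1*20) = -3*(123 - 20) = -3*103 = -309)
h = -11 (h = -8 - 3 = -11)
m(X) = -11
b*m(4) = -309*(-11) = 3399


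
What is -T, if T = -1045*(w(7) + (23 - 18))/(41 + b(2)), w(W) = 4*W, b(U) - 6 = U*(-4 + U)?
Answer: 34485/43 ≈ 801.98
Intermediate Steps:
b(U) = 6 + U*(-4 + U)
T = -34485/43 (T = -1045*(4*7 + (23 - 18))/(41 + (6 + 2² - 4*2)) = -1045*(28 + 5)/(41 + (6 + 4 - 8)) = -34485/(41 + 2) = -34485/43 ≈ -801.98)
-T = -1*(-34485/43) = 34485/43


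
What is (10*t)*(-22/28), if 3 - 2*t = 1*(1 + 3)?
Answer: 55/14 ≈ 3.9286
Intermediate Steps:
t = -1/2 (t = 3/2 - (1 + 3)/2 = 3/2 - 4/2 = 3/2 - 1/2*4 = 3/2 - 2 = -1/2 ≈ -0.50000)
(10*t)*(-22/28) = (10*(-1/2))*(-22/28) = -(-110)/28 = -5*(-11/14) = 55/14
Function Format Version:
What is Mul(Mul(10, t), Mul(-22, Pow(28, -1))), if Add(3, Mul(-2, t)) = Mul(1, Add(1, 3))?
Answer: Rational(55, 14) ≈ 3.9286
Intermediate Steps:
t = Rational(-1, 2) (t = Add(Rational(3, 2), Mul(Rational(-1, 2), Mul(1, Add(1, 3)))) = Add(Rational(3, 2), Mul(Rational(-1, 2), Mul(1, 4))) = Add(Rational(3, 2), Mul(Rational(-1, 2), 4)) = Add(Rational(3, 2), -2) = Rational(-1, 2) ≈ -0.50000)
Mul(Mul(10, t), Mul(-22, Pow(28, -1))) = Mul(Mul(10, Rational(-1, 2)), Mul(-22, Pow(28, -1))) = Mul(-5, Mul(-22, Rational(1, 28))) = Mul(-5, Rational(-11, 14)) = Rational(55, 14)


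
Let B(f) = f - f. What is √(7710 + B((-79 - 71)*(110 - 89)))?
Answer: √7710 ≈ 87.807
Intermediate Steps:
B(f) = 0
√(7710 + B((-79 - 71)*(110 - 89))) = √(7710 + 0) = √7710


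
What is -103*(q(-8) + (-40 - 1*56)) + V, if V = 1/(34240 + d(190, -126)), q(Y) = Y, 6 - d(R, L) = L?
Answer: 368192865/34372 ≈ 10712.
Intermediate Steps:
d(R, L) = 6 - L
V = 1/34372 (V = 1/(34240 + (6 - 1*(-126))) = 1/(34240 + (6 + 126)) = 1/(34240 + 132) = 1/34372 ≈ 2.9093e-5)
-103*(q(-8) + (-40 - 1*56)) + V = -103*(-8 + (-40 - 1*56)) + 1/34372 = -103*(-8 + (-40 - 56)) + 1/34372 = -103*(-8 - 96) + 1/34372 = -103*(-104) + 1/34372 = 10712 + 1/34372 = 368192865/34372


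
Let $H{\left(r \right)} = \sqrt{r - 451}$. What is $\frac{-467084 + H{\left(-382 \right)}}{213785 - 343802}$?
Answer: $\frac{467084}{130017} - \frac{7 i \sqrt{17}}{130017} \approx 3.5925 - 0.00022198 i$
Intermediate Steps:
$H{\left(r \right)} = \sqrt{-451 + r}$
$\frac{-467084 + H{\left(-382 \right)}}{213785 - 343802} = \frac{-467084 + \sqrt{-451 - 382}}{213785 - 343802} = \frac{-467084 + \sqrt{-833}}{-130017} = \left(-467084 + 7 i \sqrt{17}\right) \left(- \frac{1}{130017}\right) = \frac{467084}{130017} - \frac{7 i \sqrt{17}}{130017}$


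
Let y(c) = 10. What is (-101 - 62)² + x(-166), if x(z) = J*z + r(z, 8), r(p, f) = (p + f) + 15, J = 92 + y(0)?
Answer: 9494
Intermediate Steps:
J = 102 (J = 92 + 10 = 102)
r(p, f) = 15 + f + p (r(p, f) = (f + p) + 15 = 15 + f + p)
x(z) = 23 + 103*z (x(z) = 102*z + (15 + 8 + z) = 102*z + (23 + z) = 23 + 103*z)
(-101 - 62)² + x(-166) = (-101 - 62)² + (23 + 103*(-166)) = (-163)² + (23 - 17098) = 26569 - 17075 = 9494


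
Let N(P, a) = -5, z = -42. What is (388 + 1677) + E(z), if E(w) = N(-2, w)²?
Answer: 2090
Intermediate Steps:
E(w) = 25 (E(w) = (-5)² = 25)
(388 + 1677) + E(z) = (388 + 1677) + 25 = 2065 + 25 = 2090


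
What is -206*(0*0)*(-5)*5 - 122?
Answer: -122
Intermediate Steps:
-206*(0*0)*(-5)*5 - 122 = -206*0*(-5)*5 - 122 = -0*5 - 122 = -206*0 - 122 = 0 - 122 = -122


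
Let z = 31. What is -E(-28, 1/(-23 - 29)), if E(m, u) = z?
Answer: -31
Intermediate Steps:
E(m, u) = 31
-E(-28, 1/(-23 - 29)) = -1*31 = -31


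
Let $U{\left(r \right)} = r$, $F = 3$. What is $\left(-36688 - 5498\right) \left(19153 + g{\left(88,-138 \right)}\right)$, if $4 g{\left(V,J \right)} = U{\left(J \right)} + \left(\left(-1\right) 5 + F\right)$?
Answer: $-806511948$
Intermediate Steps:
$g{\left(V,J \right)} = - \frac{1}{2} + \frac{J}{4}$ ($g{\left(V,J \right)} = \frac{J + \left(\left(-1\right) 5 + 3\right)}{4} = \frac{J + \left(-5 + 3\right)}{4} = \frac{J - 2}{4} = \frac{-2 + J}{4} = - \frac{1}{2} + \frac{J}{4}$)
$\left(-36688 - 5498\right) \left(19153 + g{\left(88,-138 \right)}\right) = \left(-36688 - 5498\right) \left(19153 + \left(- \frac{1}{2} + \frac{1}{4} \left(-138\right)\right)\right) = - 42186 \left(19153 - 35\right) = \left(-42186\right) 19118 = -806511948$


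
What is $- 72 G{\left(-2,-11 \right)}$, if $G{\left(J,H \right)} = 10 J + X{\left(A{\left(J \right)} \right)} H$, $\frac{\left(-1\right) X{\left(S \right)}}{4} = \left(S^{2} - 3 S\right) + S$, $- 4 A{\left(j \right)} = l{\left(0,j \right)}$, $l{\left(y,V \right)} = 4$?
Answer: $-8064$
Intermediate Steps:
$A{\left(j \right)} = -1$ ($A{\left(j \right)} = \left(- \frac{1}{4}\right) 4 = -1$)
$X{\left(S \right)} = - 4 S^{2} + 8 S$ ($X{\left(S \right)} = - 4 \left(\left(S^{2} - 3 S\right) + S\right) = - 4 \left(S^{2} - 2 S\right) = - 4 S^{2} + 8 S$)
$G{\left(J,H \right)} = - 12 H + 10 J$ ($G{\left(J,H \right)} = 10 J + 4 \left(-1\right) \left(2 - -1\right) H = 10 J + 4 \left(-1\right) \left(2 + 1\right) H = 10 J + 4 \left(-1\right) 3 H = 10 J - 12 H = - 12 H + 10 J$)
$- 72 G{\left(-2,-11 \right)} = - 72 \left(\left(-12\right) \left(-11\right) + 10 \left(-2\right)\right) = - 72 \left(132 - 20\right) = \left(-72\right) 112 = -8064$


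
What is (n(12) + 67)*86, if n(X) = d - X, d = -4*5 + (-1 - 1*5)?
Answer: 2494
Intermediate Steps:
d = -26 (d = -20 + (-1 - 5) = -20 - 6 = -26)
n(X) = -26 - X
(n(12) + 67)*86 = ((-26 - 1*12) + 67)*86 = ((-26 - 12) + 67)*86 = (-38 + 67)*86 = 29*86 = 2494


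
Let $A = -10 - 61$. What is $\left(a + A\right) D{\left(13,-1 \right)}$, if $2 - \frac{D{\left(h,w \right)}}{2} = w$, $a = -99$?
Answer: $-1020$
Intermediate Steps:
$D{\left(h,w \right)} = 4 - 2 w$
$A = -71$
$\left(a + A\right) D{\left(13,-1 \right)} = \left(-99 - 71\right) \left(4 - -2\right) = - 170 \left(4 + 2\right) = \left(-170\right) 6 = -1020$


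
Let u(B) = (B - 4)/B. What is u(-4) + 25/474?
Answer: 973/474 ≈ 2.0527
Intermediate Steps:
u(B) = (-4 + B)/B
u(-4) + 25/474 = (-4 - 4)/(-4) + 25/474 = -¼*(-8) + 25*(1/474) = 2 + 25/474 = 973/474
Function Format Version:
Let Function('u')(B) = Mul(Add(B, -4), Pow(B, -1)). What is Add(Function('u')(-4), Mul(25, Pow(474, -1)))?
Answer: Rational(973, 474) ≈ 2.0527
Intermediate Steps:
Function('u')(B) = Mul(Pow(B, -1), Add(-4, B)) (Function('u')(B) = Mul(Add(-4, B), Pow(B, -1)) = Mul(Pow(B, -1), Add(-4, B)))
Add(Function('u')(-4), Mul(25, Pow(474, -1))) = Add(Mul(Pow(-4, -1), Add(-4, -4)), Mul(25, Pow(474, -1))) = Add(Mul(Rational(-1, 4), -8), Mul(25, Rational(1, 474))) = Add(2, Rational(25, 474)) = Rational(973, 474)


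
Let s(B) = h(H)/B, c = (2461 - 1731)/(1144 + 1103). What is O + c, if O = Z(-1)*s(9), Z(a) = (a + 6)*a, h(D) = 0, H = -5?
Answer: 730/2247 ≈ 0.32488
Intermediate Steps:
c = 730/2247 ≈ 0.32488
Z(a) = a*(6 + a) (Z(a) = (6 + a)*a = a*(6 + a))
s(B) = 0 (s(B) = 0/B = 0)
O = 0 (O = -(6 - 1)*0 = -1*5*0 = -5*0 = 0)
O + c = 0 + 730/2247 = 730/2247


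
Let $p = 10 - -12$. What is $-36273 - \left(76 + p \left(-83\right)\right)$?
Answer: $-34523$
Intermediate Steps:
$p = 22$ ($p = 10 + 12 = 22$)
$-36273 - \left(76 + p \left(-83\right)\right) = -36273 - \left(76 + 22 \left(-83\right)\right) = -36273 - \left(76 - 1826\right) = -36273 - -1750 = -36273 + 1750 = -34523$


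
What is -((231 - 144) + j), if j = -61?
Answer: -26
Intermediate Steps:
-((231 - 144) + j) = -((231 - 144) - 61) = -(87 - 61) = -1*26 = -26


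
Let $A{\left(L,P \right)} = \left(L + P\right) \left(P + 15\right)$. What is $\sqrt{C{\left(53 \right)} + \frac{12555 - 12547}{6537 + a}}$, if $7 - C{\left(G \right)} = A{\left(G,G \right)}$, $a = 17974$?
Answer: $\frac{i \sqrt{4326282264233}}{24511} \approx 84.859 i$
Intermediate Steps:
$A{\left(L,P \right)} = \left(15 + P\right) \left(L + P\right)$ ($A{\left(L,P \right)} = \left(L + P\right) \left(15 + P\right) = \left(15 + P\right) \left(L + P\right)$)
$C{\left(G \right)} = 7 - 30 G - 2 G^{2}$ ($C{\left(G \right)} = 7 - \left(G^{2} + 15 G + 15 G + G G\right) = 7 - \left(G^{2} + 15 G + 15 G + G^{2}\right) = 7 - \left(2 G^{2} + 30 G\right) = 7 - 30 G - 2 G^{2}$)
$\sqrt{C{\left(53 \right)} + \frac{12555 - 12547}{6537 + a}} = \sqrt{\left(7 - 1590 - 2 \cdot 53^{2}\right) + \frac{12555 - 12547}{6537 + 17974}} = \sqrt{\left(7 - 1590 - 5618\right) + \frac{8}{24511}} = \sqrt{\left(7 - 1590 - 5618\right) + 8 \cdot \frac{1}{24511}} = \sqrt{-7201 + \frac{8}{24511}} = \sqrt{- \frac{176503703}{24511}} = \frac{i \sqrt{4326282264233}}{24511}$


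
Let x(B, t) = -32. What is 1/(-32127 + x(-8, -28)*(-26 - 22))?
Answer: -1/30591 ≈ -3.2689e-5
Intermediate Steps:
1/(-32127 + x(-8, -28)*(-26 - 22)) = 1/(-32127 - 32*(-26 - 22)) = 1/(-32127 - 32*(-48)) = 1/(-32127 + 1536) = 1/(-30591) = -1/30591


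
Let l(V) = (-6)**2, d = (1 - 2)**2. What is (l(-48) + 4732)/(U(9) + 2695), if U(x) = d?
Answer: 596/337 ≈ 1.7685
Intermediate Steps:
d = 1 (d = (-1)**2 = 1)
l(V) = 36
U(x) = 1
(l(-48) + 4732)/(U(9) + 2695) = (36 + 4732)/(1 + 2695) = 4768/2696 = 4768*(1/2696) = 596/337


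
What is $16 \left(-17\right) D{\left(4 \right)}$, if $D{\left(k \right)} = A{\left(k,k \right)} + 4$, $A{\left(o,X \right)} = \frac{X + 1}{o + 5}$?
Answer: $- \frac{11152}{9} \approx -1239.1$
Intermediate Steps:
$A{\left(o,X \right)} = \frac{1 + X}{5 + o}$
$D{\left(k \right)} = 4 + \frac{1 + k}{5 + k}$ ($D{\left(k \right)} = \frac{1 + k}{5 + k} + 4 = 4 + \frac{1 + k}{5 + k}$)
$16 \left(-17\right) D{\left(4 \right)} = 16 \left(-17\right) \frac{21 + 5 \cdot 4}{5 + 4} = - 272 \frac{21 + 20}{9} = - 272 \cdot \frac{1}{9} \cdot 41 = \left(-272\right) \frac{41}{9} = - \frac{11152}{9}$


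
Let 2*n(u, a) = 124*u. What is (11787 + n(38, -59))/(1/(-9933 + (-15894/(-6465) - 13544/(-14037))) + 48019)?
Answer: 4248091363650487/14423325939568036 ≈ 0.29453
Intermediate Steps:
n(u, a) = 62*u (n(u, a) = (124*u)/2 = 62*u)
(11787 + n(38, -59))/(1/(-9933 + (-15894/(-6465) - 13544/(-14037))) + 48019) = (11787 + 62*38)/(1/(-9933 + (-15894/(-6465) - 13544/(-14037))) + 48019) = (11787 + 2356)/(1/(-9933 + (-15894*(-1/6465) - 13544*(-1/14037))) + 48019) = 14143/(1/(-9933 + (5298/2155 + 13544/14037)) + 48019) = 14143/(1/(-9933 + 103555346/30249735) + 48019) = 14143/(1/(-300367062409/30249735) + 48019) = 14143/(-30249735/300367062409 + 48019) = 14143/(14423325939568036/300367062409) = 14143*(300367062409/14423325939568036) = 4248091363650487/14423325939568036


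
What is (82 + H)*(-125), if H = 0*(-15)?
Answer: -10250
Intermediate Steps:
H = 0
(82 + H)*(-125) = (82 + 0)*(-125) = 82*(-125) = -10250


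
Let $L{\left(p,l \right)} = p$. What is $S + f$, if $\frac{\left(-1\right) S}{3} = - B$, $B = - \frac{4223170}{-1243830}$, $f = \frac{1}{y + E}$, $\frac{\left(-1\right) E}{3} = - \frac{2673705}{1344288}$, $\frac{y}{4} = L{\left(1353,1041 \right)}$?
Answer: $\frac{146472401116675}{14379677309211} \approx 10.186$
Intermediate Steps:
$y = 5412$ ($y = 4 \cdot 1353 = 5412$)
$E = \frac{2673705}{448096}$ ($E = - 3 \left(- \frac{2673705}{1344288}\right) = - 3 \left(\left(-2673705\right) \frac{1}{1344288}\right) = \left(-3\right) \left(- \frac{891235}{448096}\right) = \frac{2673705}{448096} \approx 5.9668$)
$f = \frac{448096}{2427769257}$ ($f = \frac{1}{5412 + \frac{2673705}{448096}} = \frac{1}{\frac{2427769257}{448096}} = \frac{448096}{2427769257} \approx 0.00018457$)
$B = \frac{60331}{17769}$ ($B = \left(-4223170\right) \left(- \frac{1}{1243830}\right) = \frac{60331}{17769} \approx 3.3953$)
$S = \frac{60331}{5923}$ ($S = - 3 \left(\left(-1\right) \frac{60331}{17769}\right) = \left(-3\right) \left(- \frac{60331}{17769}\right) = \frac{60331}{5923} \approx 10.186$)
$S + f = \frac{60331}{5923} + \frac{448096}{2427769257} = \frac{146472401116675}{14379677309211}$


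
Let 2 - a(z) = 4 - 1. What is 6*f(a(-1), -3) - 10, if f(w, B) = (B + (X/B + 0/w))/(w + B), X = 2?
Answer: -9/2 ≈ -4.5000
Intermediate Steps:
a(z) = -1 (a(z) = 2 - (4 - 1) = 2 - 1*3 = 2 - 3 = -1)
f(w, B) = (B + 2/B)/(B + w) (f(w, B) = (B + (2/B + 0/w))/(w + B) = (B + (2/B + 0))/(B + w) = (B + 2/B)/(B + w))
6*f(a(-1), -3) - 10 = 6*((2 + (-3)**2)/((-3)*(-3 - 1))) - 10 = 6*(-1/3*(2 + 9)/(-4)) - 10 = 6*(-1/3*(-1/4)*11) - 10 = 6*(11/12) - 10 = 11/2 - 10 = -9/2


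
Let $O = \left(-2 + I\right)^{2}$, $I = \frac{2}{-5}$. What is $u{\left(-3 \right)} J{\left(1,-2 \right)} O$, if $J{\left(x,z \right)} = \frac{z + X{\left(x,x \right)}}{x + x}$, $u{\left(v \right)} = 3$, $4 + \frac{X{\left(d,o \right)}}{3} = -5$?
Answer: $- \frac{6264}{25} \approx -250.56$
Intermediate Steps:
$I = - \frac{2}{5}$ ($I = 2 \left(- \frac{1}{5}\right) = - \frac{2}{5} \approx -0.4$)
$X{\left(d,o \right)} = -27$ ($X{\left(d,o \right)} = -12 + 3 \left(-5\right) = -12 - 15 = -27$)
$O = \frac{144}{25}$ ($O = \left(-2 - \frac{2}{5}\right)^{2} = \left(- \frac{12}{5}\right)^{2} = \frac{144}{25} \approx 5.76$)
$J{\left(x,z \right)} = \frac{-27 + z}{2 x}$ ($J{\left(x,z \right)} = \frac{z - 27}{x + x} = \frac{-27 + z}{2 x}$)
$u{\left(-3 \right)} J{\left(1,-2 \right)} O = 3 \frac{-27 - 2}{2 \cdot 1} \cdot \frac{144}{25} = 3 \cdot \frac{1}{2} \cdot 1 \left(-29\right) \frac{144}{25} = 3 \left(- \frac{29}{2}\right) \frac{144}{25} = \left(- \frac{87}{2}\right) \frac{144}{25} = - \frac{6264}{25}$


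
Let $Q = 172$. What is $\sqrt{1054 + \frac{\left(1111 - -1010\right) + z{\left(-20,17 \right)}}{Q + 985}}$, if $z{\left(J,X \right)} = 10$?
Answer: $\frac{\sqrt{1413401613}}{1157} \approx 32.494$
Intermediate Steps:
$\sqrt{1054 + \frac{\left(1111 - -1010\right) + z{\left(-20,17 \right)}}{Q + 985}} = \sqrt{1054 + \frac{\left(1111 - -1010\right) + 10}{172 + 985}} = \sqrt{1054 + \frac{\left(1111 + 1010\right) + 10}{1157}} = \sqrt{1054 + \left(2121 + 10\right) \frac{1}{1157}} = \sqrt{1054 + 2131 \cdot \frac{1}{1157}} = \sqrt{1054 + \frac{2131}{1157}} = \sqrt{\frac{1221609}{1157}} = \frac{\sqrt{1413401613}}{1157}$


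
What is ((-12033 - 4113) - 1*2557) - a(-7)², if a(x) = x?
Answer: -18752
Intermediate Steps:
((-12033 - 4113) - 1*2557) - a(-7)² = ((-12033 - 4113) - 1*2557) - 1*(-7)² = (-16146 - 2557) - 1*49 = -18703 - 49 = -18752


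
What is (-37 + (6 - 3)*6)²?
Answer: 361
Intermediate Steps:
(-37 + (6 - 3)*6)² = (-37 + 3*6)² = (-37 + 18)² = (-19)² = 361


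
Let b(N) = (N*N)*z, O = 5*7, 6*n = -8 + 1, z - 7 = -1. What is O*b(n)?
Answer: 1715/6 ≈ 285.83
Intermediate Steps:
z = 6 (z = 7 - 1 = 6)
n = -7/6 (n = (-8 + 1)/6 = (1/6)*(-7) = -7/6 ≈ -1.1667)
O = 35
b(N) = 6*N**2 (b(N) = (N*N)*6 = N**2*6 = 6*N**2)
O*b(n) = 35*(6*(-7/6)**2) = 35*(6*(49/36)) = 35*(49/6) = 1715/6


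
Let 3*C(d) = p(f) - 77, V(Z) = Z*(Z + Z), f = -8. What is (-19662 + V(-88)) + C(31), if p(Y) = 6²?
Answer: -12563/3 ≈ -4187.7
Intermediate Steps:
p(Y) = 36
V(Z) = 2*Z² (V(Z) = Z*(2*Z) = 2*Z²)
C(d) = -41/3 (C(d) = (36 - 77)/3 = (⅓)*(-41) = -41/3)
(-19662 + V(-88)) + C(31) = (-19662 + 2*(-88)²) - 41/3 = (-19662 + 2*7744) - 41/3 = (-19662 + 15488) - 41/3 = -4174 - 41/3 = -12563/3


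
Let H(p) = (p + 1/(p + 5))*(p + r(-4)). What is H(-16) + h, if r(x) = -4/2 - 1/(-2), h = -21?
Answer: 5733/22 ≈ 260.59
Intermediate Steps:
r(x) = -3/2 (r(x) = -4*½ - 1*(-½) = -2 + ½ = -3/2)
H(p) = (-3/2 + p)*(p + 1/(5 + p)) (H(p) = (p + 1/(p + 5))*(p - 3/2) = (p + 1/(5 + p))*(-3/2 + p) = (-3/2 + p)*(p + 1/(5 + p)))
H(-16) + h = (-3 - 13*(-16) + 2*(-16)³ + 7*(-16)²)/(2*(5 - 16)) - 21 = (½)*(-3 + 208 + 2*(-4096) + 7*256)/(-11) - 21 = (½)*(-1/11)*(-3 + 208 - 8192 + 1792) - 21 = (½)*(-1/11)*(-6195) - 21 = 6195/22 - 21 = 5733/22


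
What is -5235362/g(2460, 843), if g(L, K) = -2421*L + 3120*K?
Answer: 2617681/1662750 ≈ 1.5743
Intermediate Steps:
-5235362/g(2460, 843) = -5235362/(-2421*2460 + 3120*843) = -5235362/(-5955660 + 2630160) = -5235362/(-3325500) = -5235362*(-1/3325500) = 2617681/1662750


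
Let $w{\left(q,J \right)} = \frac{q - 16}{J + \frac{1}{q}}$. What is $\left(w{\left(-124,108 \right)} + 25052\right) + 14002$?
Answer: $\frac{74707822}{1913} \approx 39053.0$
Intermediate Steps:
$w{\left(q,J \right)} = \frac{-16 + q}{J + \frac{1}{q}}$
$\left(w{\left(-124,108 \right)} + 25052\right) + 14002 = \left(- \frac{124 \left(-16 - 124\right)}{1 + 108 \left(-124\right)} + 25052\right) + 14002 = \left(\left(-124\right) \frac{1}{1 - 13392} \left(-140\right) + 25052\right) + 14002 = \left(\left(-124\right) \frac{1}{-13391} \left(-140\right) + 25052\right) + 14002 = \left(\left(-124\right) \left(- \frac{1}{13391}\right) \left(-140\right) + 25052\right) + 14002 = \left(- \frac{2480}{1913} + 25052\right) + 14002 = \frac{47921996}{1913} + 14002 = \frac{74707822}{1913}$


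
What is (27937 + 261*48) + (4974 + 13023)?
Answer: 58462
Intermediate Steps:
(27937 + 261*48) + (4974 + 13023) = (27937 + 12528) + 17997 = 40465 + 17997 = 58462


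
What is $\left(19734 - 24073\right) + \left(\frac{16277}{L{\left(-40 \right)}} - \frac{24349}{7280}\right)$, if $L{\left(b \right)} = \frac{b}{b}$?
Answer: $\frac{6683407}{560} \approx 11935.0$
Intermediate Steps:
$L{\left(b \right)} = 1$
$\left(19734 - 24073\right) + \left(\frac{16277}{L{\left(-40 \right)}} - \frac{24349}{7280}\right) = \left(19734 - 24073\right) + \left(\frac{16277}{1} - \frac{24349}{7280}\right) = -4339 + \left(16277 \cdot 1 - \frac{1873}{560}\right) = -4339 + \left(16277 - \frac{1873}{560}\right) = -4339 + \frac{9113247}{560} = \frac{6683407}{560}$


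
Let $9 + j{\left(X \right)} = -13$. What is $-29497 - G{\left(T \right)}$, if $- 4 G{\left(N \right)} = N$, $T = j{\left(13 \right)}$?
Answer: $- \frac{59005}{2} \approx -29503.0$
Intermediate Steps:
$j{\left(X \right)} = -22$ ($j{\left(X \right)} = -9 - 13 = -22$)
$T = -22$
$G{\left(N \right)} = - \frac{N}{4}$
$-29497 - G{\left(T \right)} = -29497 - \left(- \frac{1}{4}\right) \left(-22\right) = -29497 - \frac{11}{2} = - \frac{59005}{2}$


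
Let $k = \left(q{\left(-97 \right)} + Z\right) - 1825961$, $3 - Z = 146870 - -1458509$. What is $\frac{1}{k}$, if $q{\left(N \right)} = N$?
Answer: $- \frac{1}{3431434} \approx -2.9142 \cdot 10^{-7}$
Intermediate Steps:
$Z = -1605376$ ($Z = 3 - \left(146870 - -1458509\right) = 3 - \left(146870 + 1458509\right) = 3 - 1605379 = -1605376$)
$k = -3431434$ ($k = \left(-97 - 1605376\right) - 1825961 = -1605473 - 1825961 = -3431434$)
$\frac{1}{k} = \frac{1}{-3431434} = - \frac{1}{3431434}$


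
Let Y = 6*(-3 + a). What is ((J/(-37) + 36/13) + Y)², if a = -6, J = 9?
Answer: 613008081/231361 ≈ 2649.6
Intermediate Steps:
Y = -54 (Y = 6*(-3 - 6) = 6*(-9) = -54)
((J/(-37) + 36/13) + Y)² = ((9/(-37) + 36/13) - 54)² = ((9*(-1/37) + 36*(1/13)) - 54)² = ((-9/37 + 36/13) - 54)² = (1215/481 - 54)² = (-24759/481)² = 613008081/231361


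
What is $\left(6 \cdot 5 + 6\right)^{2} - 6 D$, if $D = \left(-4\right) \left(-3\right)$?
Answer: $1224$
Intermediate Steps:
$D = 12$
$\left(6 \cdot 5 + 6\right)^{2} - 6 D = \left(6 \cdot 5 + 6\right)^{2} - 72 = \left(30 + 6\right)^{2} - 72 = 36^{2} - 72 = 1296 - 72 = 1224$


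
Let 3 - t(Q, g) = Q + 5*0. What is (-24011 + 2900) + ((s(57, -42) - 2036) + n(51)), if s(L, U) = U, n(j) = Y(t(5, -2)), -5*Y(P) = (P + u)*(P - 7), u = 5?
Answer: -115918/5 ≈ -23184.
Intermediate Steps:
t(Q, g) = 3 - Q (t(Q, g) = 3 - (Q + 5*0) = 3 - (Q + 0) = 3 - Q)
Y(P) = -(-7 + P)*(5 + P)/5 (Y(P) = -(P + 5)*(P - 7)/5 = -(5 + P)*(-7 + P)/5 = -(-7 + P)*(5 + P)/5)
n(j) = 27/5 (n(j) = 7 - (3 - 1*5)²/5 + 2*(3 - 1*5)/5 = 7 - (3 - 5)²/5 + 2*(3 - 5)/5 = 7 - ⅕*(-2)² + (⅖)*(-2) = 7 - ⅕*4 - ⅘ = 7 - ⅘ - ⅘ = 27/5)
(-24011 + 2900) + ((s(57, -42) - 2036) + n(51)) = (-24011 + 2900) + ((-42 - 2036) + 27/5) = -21111 + (-2078 + 27/5) = -21111 - 10363/5 = -115918/5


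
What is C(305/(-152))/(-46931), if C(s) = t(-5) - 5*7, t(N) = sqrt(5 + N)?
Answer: 35/46931 ≈ 0.00074578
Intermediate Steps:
C(s) = -35 (C(s) = sqrt(5 - 5) - 5*7 = sqrt(0) - 35 = 0 - 35 = -35)
C(305/(-152))/(-46931) = -35/(-46931) = -35*(-1/46931) = 35/46931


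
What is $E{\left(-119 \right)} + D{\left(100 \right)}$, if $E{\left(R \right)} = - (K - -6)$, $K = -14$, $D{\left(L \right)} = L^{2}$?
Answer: $10008$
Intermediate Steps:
$E{\left(R \right)} = 8$ ($E{\left(R \right)} = - (-14 - -6) = - (-14 + 6) = \left(-1\right) \left(-8\right) = 8$)
$E{\left(-119 \right)} + D{\left(100 \right)} = 8 + 100^{2} = 8 + 10000 = 10008$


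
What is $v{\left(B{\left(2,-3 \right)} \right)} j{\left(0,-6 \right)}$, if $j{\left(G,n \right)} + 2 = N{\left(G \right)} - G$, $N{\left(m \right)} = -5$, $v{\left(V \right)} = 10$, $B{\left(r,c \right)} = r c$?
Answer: $-70$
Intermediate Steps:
$B{\left(r,c \right)} = c r$
$j{\left(G,n \right)} = -7 - G$ ($j{\left(G,n \right)} = -2 - \left(5 + G\right) = -7 - G$)
$v{\left(B{\left(2,-3 \right)} \right)} j{\left(0,-6 \right)} = 10 \left(-7 - 0\right) = 10 \left(-7 + 0\right) = 10 \left(-7\right) = -70$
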